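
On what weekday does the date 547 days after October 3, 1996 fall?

Friday

First find the weekday of Oct 3, 1996. Doomsday rule: the anchor day for the 1900s is Wednesday. For year 96: 96÷12 = 8 r 0, and 0÷4 = 0, so 8+0+0 = 8.
Wednesday + 8 ≡ Thursday — that's 1996's doomsday.
In October the doomsday date is Oct 10.
Oct 3 is 7 days before Oct 10; 7 mod 7 = 0, so Thursday − 0 = Thursday.
547 mod 7 = 1, so 547 days after a Thursday is Thursday + 1 = Friday.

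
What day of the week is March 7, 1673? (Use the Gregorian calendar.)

Doomsday rule: the anchor day for the 1600s is Tuesday. For year 73: 73÷12 = 6 r 1, and 1÷4 = 0, so 6+1+0 = 7.
Tuesday + 7 ≡ Tuesday — that's 1673's doomsday.
In March the doomsday date is Mar 14.
Mar 7 is 7 days before Mar 14; 7 mod 7 = 0, so Tuesday − 0 = Tuesday.

Tuesday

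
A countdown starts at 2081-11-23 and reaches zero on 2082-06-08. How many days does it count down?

Nov 23, 2081 → Dec 23, 2081: 30 days (November has 30).
Dec 23, 2081 → Jan 23, 2082: 31 days (December has 31).
Jan 23, 2082 → Feb 23, 2082: 31 days (January has 31).
Feb 23, 2082 → Mar 23, 2082: 28 days (February has 28).
Mar 23, 2082 → Apr 23, 2082: 31 days (March has 31).
Apr 23, 2082 → May 23, 2082: 30 days (April has 30).
May 23, 2082 → Jun 8, 2082: 16 days.
Total: 197 days.

197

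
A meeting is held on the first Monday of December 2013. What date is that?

December 1, 2013 is a Sunday.
The first Monday is therefore December 2 (1 days later).

December 2, 2013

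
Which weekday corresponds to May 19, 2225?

Thursday

Doomsday rule: the anchor day for the 2200s is Friday. For year 25: 25÷12 = 2 r 1, and 1÷4 = 0, so 2+1+0 = 3.
Friday + 3 ≡ Monday — that's 2225's doomsday.
In May the doomsday date is May 9.
May 19 is 10 days after May 9; 10 mod 7 = 3, so Monday + 3 = Thursday.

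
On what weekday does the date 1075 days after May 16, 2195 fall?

Wednesday

May 16, 2195 is a Saturday.
1075 mod 7 = 4, so 1075 days after a Saturday is Saturday + 4 = Wednesday.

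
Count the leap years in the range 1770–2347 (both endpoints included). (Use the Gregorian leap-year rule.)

Multiples of 4 in [1770,2347]: 144.
Of those, multiples of 100: 6 (not leap unless ÷400).
Multiples of 400: 1.
Leap years = 144 − 6 + 1 = 139.

139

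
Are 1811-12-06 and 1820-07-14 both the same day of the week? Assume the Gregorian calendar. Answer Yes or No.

Yes

From Dec 6, 1811 to Jul 14, 1820 is 3143 days.
3143 mod 7 = 0, so they are the same weekday.
(Dec 6, 1811 is a Friday; Jul 14, 1820 is a Friday.)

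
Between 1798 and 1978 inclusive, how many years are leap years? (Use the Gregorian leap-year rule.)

43

Multiples of 4 in [1798,1978]: 45.
Of those, multiples of 100: 2 (not leap unless ÷400).
Multiples of 400: 0.
Leap years = 45 − 2 + 0 = 43.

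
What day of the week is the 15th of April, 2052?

Monday

Doomsday rule: the anchor day for the 2000s is Tuesday. For year 52: 52÷12 = 4 r 4, and 4÷4 = 1, so 4+4+1 = 9.
Tuesday + 9 ≡ Thursday — that's 2052's doomsday.
In April the doomsday date is Apr 4.
Apr 15 is 11 days after Apr 4; 11 mod 7 = 4, so Thursday + 4 = Monday.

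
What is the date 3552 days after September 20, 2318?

June 11, 2328

+365 (one year) → Sep 20, 2319 (3187 left).
+366 (one year; includes Feb 29, 2320) → Sep 20, 2320 (2821 left).
+365 (one year) → Sep 20, 2321 (2456 left).
+365 (one year) → Sep 20, 2322 (2091 left).
+365 (one year) → Sep 20, 2323 (1726 left).
+366 (one year; includes Feb 29, 2324) → Sep 20, 2324 (1360 left).
+365 (one year) → Sep 20, 2325 (995 left).
+365 (one year) → Sep 20, 2326 (630 left).
+365 (one year) → Sep 20, 2327 (265 left).
Sep has 30 days: +11 → Oct 1, 2327 (254 left).
Oct has 31 days: +31 → Nov 1, 2327 (223 left).
Nov has 30 days: +30 → Dec 1, 2327 (193 left).
Dec has 31 days: +31 → Jan 1, 2328 (162 left).
Jan has 31 days: +31 → Feb 1, 2328 (131 left).
Feb has 29 days: +29 → Mar 1, 2328 (102 left).
Mar has 31 days: +31 → Apr 1, 2328 (71 left).
Apr has 30 days: +30 → May 1, 2328 (41 left).
May has 31 days: +31 → Jun 1, 2328 (10 left).
+10 → Jun 11, 2328.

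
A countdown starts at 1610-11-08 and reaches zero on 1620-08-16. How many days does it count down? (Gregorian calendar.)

Nov 8, 1610 → Nov 8, 1611: 365 days.
Nov 8, 1611 → Nov 8, 1612: 366 days (Feb 29, 1612 is in that span).
Nov 8, 1612 → Nov 8, 1613: 365 days.
Nov 8, 1613 → Nov 8, 1614: 365 days.
Nov 8, 1614 → Nov 8, 1615: 365 days.
Nov 8, 1615 → Nov 8, 1616: 366 days (Feb 29, 1616 is in that span).
Nov 8, 1616 → Nov 8, 1617: 365 days.
Nov 8, 1617 → Nov 8, 1618: 365 days.
Nov 8, 1618 → Nov 8, 1619: 365 days.
Nov 8, 1619 → Dec 8, 1619: 30 days (November has 30).
Dec 8, 1619 → Jan 8, 1620: 31 days (December has 31).
Jan 8, 1620 → Feb 8, 1620: 31 days (January has 31).
Feb 8, 1620 → Mar 8, 1620: 29 days (February has 29).
Mar 8, 1620 → Apr 8, 1620: 31 days (March has 31).
Apr 8, 1620 → May 8, 1620: 30 days (April has 30).
May 8, 1620 → Jun 8, 1620: 31 days (May has 31).
Jun 8, 1620 → Jul 8, 1620: 30 days (June has 30).
Jul 8, 1620 → Aug 8, 1620: 31 days (July has 31).
Aug 8, 1620 → Aug 16, 1620: 8 days.
Total: 3569 days.

3569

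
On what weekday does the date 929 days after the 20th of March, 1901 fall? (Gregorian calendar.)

Monday

First find the weekday of Mar 20, 1901. Doomsday rule: the anchor day for the 1900s is Wednesday. For year 01: 1÷12 = 0 r 1, and 1÷4 = 0, so 0+1+0 = 1.
Wednesday + 1 ≡ Thursday — that's 1901's doomsday.
In March the doomsday date is Mar 14.
Mar 20 is 6 days after Mar 14; 6 mod 7 = 6, so Thursday + 6 = Wednesday.
929 mod 7 = 5, so 929 days after a Wednesday is Wednesday + 5 = Monday.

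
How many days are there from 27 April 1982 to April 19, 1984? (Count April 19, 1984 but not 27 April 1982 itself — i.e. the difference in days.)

Apr 27, 1982 → Apr 27, 1983: 365 days.
Apr 27, 1983 → May 27, 1983: 30 days (April has 30).
May 27, 1983 → Jun 27, 1983: 31 days (May has 31).
Jun 27, 1983 → Jul 27, 1983: 30 days (June has 30).
Jul 27, 1983 → Aug 27, 1983: 31 days (July has 31).
Aug 27, 1983 → Sep 27, 1983: 31 days (August has 31).
Sep 27, 1983 → Oct 27, 1983: 30 days (September has 30).
Oct 27, 1983 → Nov 27, 1983: 31 days (October has 31).
Nov 27, 1983 → Dec 27, 1983: 30 days (November has 30).
Dec 27, 1983 → Jan 27, 1984: 31 days (December has 31).
Jan 27, 1984 → Feb 27, 1984: 31 days (January has 31).
Feb 27, 1984 → Mar 27, 1984: 29 days (February has 29).
Mar 27, 1984 → Apr 19, 1984: 23 days.
Total: 723 days.

723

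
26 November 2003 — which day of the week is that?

Doomsday rule: the anchor day for the 2000s is Tuesday. For year 03: 3÷12 = 0 r 3, and 3÷4 = 0, so 0+3+0 = 3.
Tuesday + 3 ≡ Friday — that's 2003's doomsday.
In November the doomsday date is Nov 7.
Nov 26 is 19 days after Nov 7; 19 mod 7 = 5, so Friday + 5 = Wednesday.

Wednesday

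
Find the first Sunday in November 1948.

November 1, 1948 is a Monday.
The first Sunday is therefore November 7 (6 days later).

November 7, 1948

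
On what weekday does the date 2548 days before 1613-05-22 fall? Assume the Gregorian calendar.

May 22, 1613 is a Wednesday.
2548 mod 7 = 0, so 2548 days before a Wednesday is Wednesday − 0 = Wednesday.

Wednesday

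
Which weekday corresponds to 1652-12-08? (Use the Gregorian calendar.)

Sunday

Doomsday rule: the anchor day for the 1600s is Tuesday. For year 52: 52÷12 = 4 r 4, and 4÷4 = 1, so 4+4+1 = 9.
Tuesday + 9 ≡ Thursday — that's 1652's doomsday.
In December the doomsday date is Dec 12.
Dec 8 is 4 days before Dec 12; 4 mod 7 = 4, so Thursday − 4 = Sunday.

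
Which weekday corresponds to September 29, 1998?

Doomsday rule: the anchor day for the 1900s is Wednesday. For year 98: 98÷12 = 8 r 2, and 2÷4 = 0, so 8+2+0 = 10.
Wednesday + 10 ≡ Saturday — that's 1998's doomsday.
In September the doomsday date is Sep 5.
Sep 29 is 24 days after Sep 5; 24 mod 7 = 3, so Saturday + 3 = Tuesday.

Tuesday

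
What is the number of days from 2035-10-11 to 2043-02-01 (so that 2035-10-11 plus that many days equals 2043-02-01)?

2670

Oct 11, 2035 → Oct 11, 2036: 366 days (Feb 29, 2036 is in that span).
Oct 11, 2036 → Oct 11, 2037: 365 days.
Oct 11, 2037 → Oct 11, 2038: 365 days.
Oct 11, 2038 → Oct 11, 2039: 365 days.
Oct 11, 2039 → Oct 11, 2040: 366 days (Feb 29, 2040 is in that span).
Oct 11, 2040 → Oct 11, 2041: 365 days.
Oct 11, 2041 → Oct 11, 2042: 365 days.
Oct 11, 2042 → Nov 11, 2042: 31 days (October has 31).
Nov 11, 2042 → Dec 11, 2042: 30 days (November has 30).
Dec 11, 2042 → Jan 11, 2043: 31 days (December has 31).
Jan 11, 2043 → Feb 1, 2043: 21 days.
Total: 2670 days.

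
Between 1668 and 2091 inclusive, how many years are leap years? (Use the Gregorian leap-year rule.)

103

Multiples of 4 in [1668,2091]: 106.
Of those, multiples of 100: 4 (not leap unless ÷400).
Multiples of 400: 1.
Leap years = 106 − 4 + 1 = 103.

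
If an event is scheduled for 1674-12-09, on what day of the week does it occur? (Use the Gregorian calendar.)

Sunday

Doomsday rule: the anchor day for the 1600s is Tuesday. For year 74: 74÷12 = 6 r 2, and 2÷4 = 0, so 6+2+0 = 8.
Tuesday + 8 ≡ Wednesday — that's 1674's doomsday.
In December the doomsday date is Dec 12.
Dec 9 is 3 days before Dec 12; 3 mod 7 = 3, so Wednesday − 3 = Sunday.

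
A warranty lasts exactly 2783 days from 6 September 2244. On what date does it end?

April 20, 2252

+365 (one year) → Sep 6, 2245 (2418 left).
+365 (one year) → Sep 6, 2246 (2053 left).
+365 (one year) → Sep 6, 2247 (1688 left).
+366 (one year; includes Feb 29, 2248) → Sep 6, 2248 (1322 left).
+365 (one year) → Sep 6, 2249 (957 left).
+365 (one year) → Sep 6, 2250 (592 left).
+365 (one year) → Sep 6, 2251 (227 left).
Sep has 30 days: +25 → Oct 1, 2251 (202 left).
Oct has 31 days: +31 → Nov 1, 2251 (171 left).
Nov has 30 days: +30 → Dec 1, 2251 (141 left).
Dec has 31 days: +31 → Jan 1, 2252 (110 left).
Jan has 31 days: +31 → Feb 1, 2252 (79 left).
Feb has 29 days: +29 → Mar 1, 2252 (50 left).
Mar has 31 days: +31 → Apr 1, 2252 (19 left).
+19 → Apr 20, 2252.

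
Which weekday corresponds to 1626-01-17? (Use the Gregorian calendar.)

Doomsday rule: the anchor day for the 1600s is Tuesday. For year 26: 26÷12 = 2 r 2, and 2÷4 = 0, so 2+2+0 = 4.
Tuesday + 4 ≡ Saturday — that's 1626's doomsday.
In January the doomsday date is Jan 3 (1626 is not a leap year).
Jan 17 is 14 days after Jan 3; 14 mod 7 = 0, so Saturday + 0 = Saturday.

Saturday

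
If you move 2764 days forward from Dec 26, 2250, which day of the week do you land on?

Wednesday

Dec 26, 2250 is a Thursday.
2764 mod 7 = 6, so 2764 days after a Thursday is Thursday + 6 = Wednesday.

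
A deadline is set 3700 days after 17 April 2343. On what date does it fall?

June 3, 2353

+366 (one year; includes Feb 29, 2344) → Apr 17, 2344 (3334 left).
+365 (one year) → Apr 17, 2345 (2969 left).
+365 (one year) → Apr 17, 2346 (2604 left).
+365 (one year) → Apr 17, 2347 (2239 left).
+366 (one year; includes Feb 29, 2348) → Apr 17, 2348 (1873 left).
+365 (one year) → Apr 17, 2349 (1508 left).
+365 (one year) → Apr 17, 2350 (1143 left).
+365 (one year) → Apr 17, 2351 (778 left).
+366 (one year; includes Feb 29, 2352) → Apr 17, 2352 (412 left).
+365 (one year) → Apr 17, 2353 (47 left).
Apr has 30 days: +14 → May 1, 2353 (33 left).
May has 31 days: +31 → Jun 1, 2353 (2 left).
+2 → Jun 3, 2353.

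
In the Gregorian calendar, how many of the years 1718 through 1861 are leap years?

35

Multiples of 4 in [1718,1861]: 36.
Of those, multiples of 100: 1 (not leap unless ÷400).
Multiples of 400: 0.
Leap years = 36 − 1 + 0 = 35.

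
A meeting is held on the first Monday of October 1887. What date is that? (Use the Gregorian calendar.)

October 1, 1887 is a Saturday.
The first Monday is therefore October 3 (2 days later).

October 3, 1887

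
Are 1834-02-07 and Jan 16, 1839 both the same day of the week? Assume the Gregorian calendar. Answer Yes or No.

No

From Feb 7, 1834 to Jan 16, 1839 is 1804 days.
1804 mod 7 = 5, so they are different weekdays.
(Feb 7, 1834 is a Friday; Jan 16, 1839 is a Wednesday.)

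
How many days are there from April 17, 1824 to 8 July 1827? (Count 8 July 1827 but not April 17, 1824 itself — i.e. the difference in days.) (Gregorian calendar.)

Apr 17, 1824 → Apr 17, 1825: 365 days.
Apr 17, 1825 → Apr 17, 1826: 365 days.
Apr 17, 1826 → Apr 17, 1827: 365 days.
Apr 17, 1827 → May 17, 1827: 30 days (April has 30).
May 17, 1827 → Jun 17, 1827: 31 days (May has 31).
Jun 17, 1827 → Jul 8, 1827: 21 days.
Total: 1177 days.

1177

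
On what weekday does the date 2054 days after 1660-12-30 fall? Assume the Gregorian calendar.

Sunday

First find the weekday of Dec 30, 1660. Doomsday rule: the anchor day for the 1600s is Tuesday. For year 60: 60÷12 = 5 r 0, and 0÷4 = 0, so 5+0+0 = 5.
Tuesday + 5 ≡ Sunday — that's 1660's doomsday.
In December the doomsday date is Dec 12.
Dec 30 is 18 days after Dec 12; 18 mod 7 = 4, so Sunday + 4 = Thursday.
2054 mod 7 = 3, so 2054 days after a Thursday is Thursday + 3 = Sunday.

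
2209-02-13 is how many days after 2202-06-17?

Jun 17, 2202 → Jun 17, 2203: 365 days.
Jun 17, 2203 → Jun 17, 2204: 366 days (Feb 29, 2204 is in that span).
Jun 17, 2204 → Jun 17, 2205: 365 days.
Jun 17, 2205 → Jun 17, 2206: 365 days.
Jun 17, 2206 → Jun 17, 2207: 365 days.
Jun 17, 2207 → Jun 17, 2208: 366 days (Feb 29, 2208 is in that span).
Jun 17, 2208 → Jul 17, 2208: 30 days (June has 30).
Jul 17, 2208 → Aug 17, 2208: 31 days (July has 31).
Aug 17, 2208 → Sep 17, 2208: 31 days (August has 31).
Sep 17, 2208 → Oct 17, 2208: 30 days (September has 30).
Oct 17, 2208 → Nov 17, 2208: 31 days (October has 31).
Nov 17, 2208 → Dec 17, 2208: 30 days (November has 30).
Dec 17, 2208 → Jan 17, 2209: 31 days (December has 31).
Jan 17, 2209 → Feb 13, 2209: 27 days.
Total: 2433 days.

2433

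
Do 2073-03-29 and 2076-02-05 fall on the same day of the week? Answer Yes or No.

Yes

From Mar 29, 2073 to Feb 5, 2076 is 1043 days.
1043 mod 7 = 0, so they are the same weekday.
(Mar 29, 2073 is a Wednesday; Feb 5, 2076 is a Wednesday.)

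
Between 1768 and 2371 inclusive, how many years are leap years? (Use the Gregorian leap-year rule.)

Multiples of 4 in [1768,2371]: 151.
Of those, multiples of 100: 6 (not leap unless ÷400).
Multiples of 400: 1.
Leap years = 151 − 6 + 1 = 146.

146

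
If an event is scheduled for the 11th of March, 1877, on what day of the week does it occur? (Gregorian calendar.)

Sunday

Doomsday rule: the anchor day for the 1800s is Friday. For year 77: 77÷12 = 6 r 5, and 5÷4 = 1, so 6+5+1 = 12.
Friday + 12 ≡ Wednesday — that's 1877's doomsday.
In March the doomsday date is Mar 14.
Mar 11 is 3 days before Mar 14; 3 mod 7 = 3, so Wednesday − 3 = Sunday.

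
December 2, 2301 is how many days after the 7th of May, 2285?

May 7, 2285 → May 7, 2286: 365 days.
May 7, 2286 → May 7, 2287: 365 days.
May 7, 2287 → May 7, 2288: 366 days (Feb 29, 2288 is in that span).
May 7, 2288 → May 7, 2289: 365 days.
May 7, 2289 → May 7, 2290: 365 days.
May 7, 2290 → May 7, 2291: 365 days.
May 7, 2291 → May 7, 2292: 366 days (Feb 29, 2292 is in that span).
May 7, 2292 → May 7, 2293: 365 days.
May 7, 2293 → May 7, 2294: 365 days.
May 7, 2294 → May 7, 2295: 365 days.
May 7, 2295 → May 7, 2296: 366 days (Feb 29, 2296 is in that span).
May 7, 2296 → May 7, 2297: 365 days.
May 7, 2297 → May 7, 2298: 365 days.
May 7, 2298 → May 7, 2299: 365 days.
May 7, 2299 → May 7, 2300: 365 days.
May 7, 2300 → May 7, 2301: 365 days.
May 7, 2301 → Jun 7, 2301: 31 days (May has 31).
Jun 7, 2301 → Jul 7, 2301: 30 days (June has 30).
Jul 7, 2301 → Aug 7, 2301: 31 days (July has 31).
Aug 7, 2301 → Sep 7, 2301: 31 days (August has 31).
Sep 7, 2301 → Oct 7, 2301: 30 days (September has 30).
Oct 7, 2301 → Nov 7, 2301: 31 days (October has 31).
Nov 7, 2301 → Dec 2, 2301: 25 days.
Total: 6052 days.

6052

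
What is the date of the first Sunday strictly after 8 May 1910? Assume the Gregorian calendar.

May 15, 1910

May 8, 1910 is a Sunday.
From Sunday to the next Sunday is 7 days.
May 8, 1910 + 7 = May 15, 1910.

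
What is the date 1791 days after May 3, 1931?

March 28, 1936

+366 (one year; includes Feb 29, 1932) → May 3, 1932 (1425 left).
+365 (one year) → May 3, 1933 (1060 left).
+365 (one year) → May 3, 1934 (695 left).
+365 (one year) → May 3, 1935 (330 left).
May has 31 days: +29 → Jun 1, 1935 (301 left).
Jun has 30 days: +30 → Jul 1, 1935 (271 left).
Jul has 31 days: +31 → Aug 1, 1935 (240 left).
Aug has 31 days: +31 → Sep 1, 1935 (209 left).
Sep has 30 days: +30 → Oct 1, 1935 (179 left).
Oct has 31 days: +31 → Nov 1, 1935 (148 left).
Nov has 30 days: +30 → Dec 1, 1935 (118 left).
Dec has 31 days: +31 → Jan 1, 1936 (87 left).
Jan has 31 days: +31 → Feb 1, 1936 (56 left).
Feb has 29 days: +29 → Mar 1, 1936 (27 left).
+27 → Mar 28, 1936.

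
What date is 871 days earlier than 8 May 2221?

−365 (one year) → May 8, 2220 (506 left).
−366 (one year; includes Feb 29, 2220) → May 8, 2219 (140 left).
−8 → Apr 30, 2219 (end of Apr, 30 days; 132 left).
−30 → Mar 31, 2219 (end of Mar, 31 days; 102 left).
−31 → Feb 28, 2219 (end of Feb, 28 days; 71 left).
−28 → Jan 31, 2219 (end of Jan, 31 days; 43 left).
−31 → Dec 31, 2218 (end of Dec, 31 days; 12 left).
−12 → Dec 19, 2218.

December 19, 2218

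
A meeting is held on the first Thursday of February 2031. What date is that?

February 6, 2031

February 1, 2031 is a Saturday.
The first Thursday is therefore February 6 (5 days later).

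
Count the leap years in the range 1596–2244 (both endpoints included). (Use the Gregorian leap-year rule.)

158

Multiples of 4 in [1596,2244]: 163.
Of those, multiples of 100: 7 (not leap unless ÷400).
Multiples of 400: 2.
Leap years = 163 − 7 + 2 = 158.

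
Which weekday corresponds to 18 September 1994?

Doomsday rule: the anchor day for the 1900s is Wednesday. For year 94: 94÷12 = 7 r 10, and 10÷4 = 2, so 7+10+2 = 19.
Wednesday + 19 ≡ Monday — that's 1994's doomsday.
In September the doomsday date is Sep 5.
Sep 18 is 13 days after Sep 5; 13 mod 7 = 6, so Monday + 6 = Sunday.

Sunday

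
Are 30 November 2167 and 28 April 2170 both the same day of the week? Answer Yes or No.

No

From Nov 30, 2167 to Apr 28, 2170 is 880 days.
880 mod 7 = 5, so they are different weekdays.
(Nov 30, 2167 is a Monday; Apr 28, 2170 is a Saturday.)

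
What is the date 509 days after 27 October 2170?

+365 (one year) → Oct 27, 2171 (144 left).
Oct has 31 days: +5 → Nov 1, 2171 (139 left).
Nov has 30 days: +30 → Dec 1, 2171 (109 left).
Dec has 31 days: +31 → Jan 1, 2172 (78 left).
Jan has 31 days: +31 → Feb 1, 2172 (47 left).
Feb has 29 days: +29 → Mar 1, 2172 (18 left).
+18 → Mar 19, 2172.

March 19, 2172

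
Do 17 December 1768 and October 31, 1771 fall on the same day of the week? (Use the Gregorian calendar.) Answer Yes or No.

From Dec 17, 1768 to Oct 31, 1771 is 1048 days.
1048 mod 7 = 5, so they are different weekdays.
(Dec 17, 1768 is a Saturday; Oct 31, 1771 is a Thursday.)

No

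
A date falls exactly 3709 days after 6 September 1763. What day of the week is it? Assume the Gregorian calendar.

Sep 6, 1763 is a Tuesday.
3709 mod 7 = 6, so 3709 days after a Tuesday is Tuesday + 6 = Monday.

Monday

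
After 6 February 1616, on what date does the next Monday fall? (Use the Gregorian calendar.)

February 8, 1616

Feb 6, 1616 is a Saturday.
From Saturday to the next Monday is 2 days.
Feb 6, 1616 + 2 = Feb 8, 1616.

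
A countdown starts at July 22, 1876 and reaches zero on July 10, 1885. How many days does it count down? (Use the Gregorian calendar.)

3275

Jul 22, 1876 → Jul 22, 1877: 365 days.
Jul 22, 1877 → Jul 22, 1878: 365 days.
Jul 22, 1878 → Jul 22, 1879: 365 days.
Jul 22, 1879 → Jul 22, 1880: 366 days (Feb 29, 1880 is in that span).
Jul 22, 1880 → Jul 22, 1881: 365 days.
Jul 22, 1881 → Jul 22, 1882: 365 days.
Jul 22, 1882 → Jul 22, 1883: 365 days.
Jul 22, 1883 → Jul 22, 1884: 366 days (Feb 29, 1884 is in that span).
Jul 22, 1884 → Aug 22, 1884: 31 days (July has 31).
Aug 22, 1884 → Sep 22, 1884: 31 days (August has 31).
Sep 22, 1884 → Oct 22, 1884: 30 days (September has 30).
Oct 22, 1884 → Nov 22, 1884: 31 days (October has 31).
Nov 22, 1884 → Dec 22, 1884: 30 days (November has 30).
Dec 22, 1884 → Jan 22, 1885: 31 days (December has 31).
Jan 22, 1885 → Feb 22, 1885: 31 days (January has 31).
Feb 22, 1885 → Mar 22, 1885: 28 days (February has 28).
Mar 22, 1885 → Apr 22, 1885: 31 days (March has 31).
Apr 22, 1885 → May 22, 1885: 30 days (April has 30).
May 22, 1885 → Jun 22, 1885: 31 days (May has 31).
Jun 22, 1885 → Jul 10, 1885: 18 days.
Total: 3275 days.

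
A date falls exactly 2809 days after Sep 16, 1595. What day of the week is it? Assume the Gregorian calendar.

Monday

Sep 16, 1595 is a Saturday.
2809 mod 7 = 2, so 2809 days after a Saturday is Saturday + 2 = Monday.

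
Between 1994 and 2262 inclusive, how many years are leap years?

Multiples of 4 in [1994,2262]: 67.
Of those, multiples of 100: 3 (not leap unless ÷400).
Multiples of 400: 1.
Leap years = 67 − 3 + 1 = 65.

65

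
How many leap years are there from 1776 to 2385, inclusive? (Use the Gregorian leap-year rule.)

148

Multiples of 4 in [1776,2385]: 153.
Of those, multiples of 100: 6 (not leap unless ÷400).
Multiples of 400: 1.
Leap years = 153 − 6 + 1 = 148.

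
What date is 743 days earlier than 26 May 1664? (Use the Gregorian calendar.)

May 14, 1662

−366 (one year; includes Feb 29, 1664) → May 26, 1663 (377 left).
−26 → Apr 30, 1663 (end of Apr, 30 days; 351 left).
−30 → Mar 31, 1663 (end of Mar, 31 days; 321 left).
−31 → Feb 28, 1663 (end of Feb, 28 days; 290 left).
−28 → Jan 31, 1663 (end of Jan, 31 days; 262 left).
−31 → Dec 31, 1662 (end of Dec, 31 days; 231 left).
−31 → Nov 30, 1662 (end of Nov, 30 days; 200 left).
−30 → Oct 31, 1662 (end of Oct, 31 days; 170 left).
−31 → Sep 30, 1662 (end of Sep, 30 days; 139 left).
−30 → Aug 31, 1662 (end of Aug, 31 days; 109 left).
−31 → Jul 31, 1662 (end of Jul, 31 days; 78 left).
−31 → Jun 30, 1662 (end of Jun, 30 days; 47 left).
−30 → May 31, 1662 (end of May, 31 days; 17 left).
−17 → May 14, 1662.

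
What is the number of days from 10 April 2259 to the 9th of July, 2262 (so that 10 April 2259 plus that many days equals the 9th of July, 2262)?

Apr 10, 2259 → Apr 10, 2260: 366 days (Feb 29, 2260 is in that span).
Apr 10, 2260 → Apr 10, 2261: 365 days.
Apr 10, 2261 → Apr 10, 2262: 365 days.
Apr 10, 2262 → May 10, 2262: 30 days (April has 30).
May 10, 2262 → Jun 10, 2262: 31 days (May has 31).
Jun 10, 2262 → Jul 9, 2262: 29 days.
Total: 1186 days.

1186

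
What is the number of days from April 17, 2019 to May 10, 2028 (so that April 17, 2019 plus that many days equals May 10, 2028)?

Apr 17, 2019 → Apr 17, 2020: 366 days (Feb 29, 2020 is in that span).
Apr 17, 2020 → Apr 17, 2021: 365 days.
Apr 17, 2021 → Apr 17, 2022: 365 days.
Apr 17, 2022 → Apr 17, 2023: 365 days.
Apr 17, 2023 → Apr 17, 2024: 366 days (Feb 29, 2024 is in that span).
Apr 17, 2024 → Apr 17, 2025: 365 days.
Apr 17, 2025 → Apr 17, 2026: 365 days.
Apr 17, 2026 → Apr 17, 2027: 365 days.
Apr 17, 2027 → May 17, 2027: 30 days (April has 30).
May 17, 2027 → Jun 17, 2027: 31 days (May has 31).
Jun 17, 2027 → Jul 17, 2027: 30 days (June has 30).
Jul 17, 2027 → Aug 17, 2027: 31 days (July has 31).
Aug 17, 2027 → Sep 17, 2027: 31 days (August has 31).
Sep 17, 2027 → Oct 17, 2027: 30 days (September has 30).
Oct 17, 2027 → Nov 17, 2027: 31 days (October has 31).
Nov 17, 2027 → Dec 17, 2027: 30 days (November has 30).
Dec 17, 2027 → Jan 17, 2028: 31 days (December has 31).
Jan 17, 2028 → Feb 17, 2028: 31 days (January has 31).
Feb 17, 2028 → Mar 17, 2028: 29 days (February has 29).
Mar 17, 2028 → Apr 17, 2028: 31 days (March has 31).
Apr 17, 2028 → May 10, 2028: 23 days.
Total: 3311 days.

3311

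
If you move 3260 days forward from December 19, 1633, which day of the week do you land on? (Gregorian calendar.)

First find the weekday of Dec 19, 1633. Doomsday rule: the anchor day for the 1600s is Tuesday. For year 33: 33÷12 = 2 r 9, and 9÷4 = 2, so 2+9+2 = 13.
Tuesday + 13 ≡ Monday — that's 1633's doomsday.
In December the doomsday date is Dec 12.
Dec 19 is 7 days after Dec 12; 7 mod 7 = 0, so Monday + 0 = Monday.
3260 mod 7 = 5, so 3260 days after a Monday is Monday + 5 = Saturday.

Saturday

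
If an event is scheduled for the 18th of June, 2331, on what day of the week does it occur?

Thursday

Doomsday rule: the anchor day for the 2300s is Wednesday. For year 31: 31÷12 = 2 r 7, and 7÷4 = 1, so 2+7+1 = 10.
Wednesday + 10 ≡ Saturday — that's 2331's doomsday.
In June the doomsday date is Jun 6.
Jun 18 is 12 days after Jun 6; 12 mod 7 = 5, so Saturday + 5 = Thursday.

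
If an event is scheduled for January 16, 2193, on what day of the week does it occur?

Wednesday

Doomsday rule: the anchor day for the 2100s is Sunday. For year 93: 93÷12 = 7 r 9, and 9÷4 = 2, so 7+9+2 = 18.
Sunday + 18 ≡ Thursday — that's 2193's doomsday.
In January the doomsday date is Jan 3 (2193 is not a leap year).
Jan 16 is 13 days after Jan 3; 13 mod 7 = 6, so Thursday + 6 = Wednesday.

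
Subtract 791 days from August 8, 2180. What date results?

−366 (one year; includes Feb 29, 2180) → Aug 8, 2179 (425 left).
−365 (one year) → Aug 8, 2178 (60 left).
−8 → Jul 31, 2178 (end of Jul, 31 days; 52 left).
−31 → Jun 30, 2178 (end of Jun, 30 days; 21 left).
−21 → Jun 9, 2178.

June 9, 2178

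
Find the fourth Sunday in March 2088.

March 28, 2088

March 1, 2088 is a Monday.
The first Sunday is therefore March 7 (6 days later).
The fourth Sunday is 7 + 3×7 = March 28.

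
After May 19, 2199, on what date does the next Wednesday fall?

May 19, 2199 is a Sunday.
From Sunday to the next Wednesday is 3 days.
May 19, 2199 + 3 = May 22, 2199.

May 22, 2199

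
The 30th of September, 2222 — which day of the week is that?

Doomsday rule: the anchor day for the 2200s is Friday. For year 22: 22÷12 = 1 r 10, and 10÷4 = 2, so 1+10+2 = 13.
Friday + 13 ≡ Thursday — that's 2222's doomsday.
In September the doomsday date is Sep 5.
Sep 30 is 25 days after Sep 5; 25 mod 7 = 4, so Thursday + 4 = Monday.

Monday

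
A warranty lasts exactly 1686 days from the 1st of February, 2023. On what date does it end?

+365 (one year) → Feb 1, 2024 (1321 left).
+366 (one year; includes Feb 29, 2024) → Feb 1, 2025 (955 left).
+365 (one year) → Feb 1, 2026 (590 left).
+365 (one year) → Feb 1, 2027 (225 left).
Feb has 28 days: +28 → Mar 1, 2027 (197 left).
Mar has 31 days: +31 → Apr 1, 2027 (166 left).
Apr has 30 days: +30 → May 1, 2027 (136 left).
May has 31 days: +31 → Jun 1, 2027 (105 left).
Jun has 30 days: +30 → Jul 1, 2027 (75 left).
Jul has 31 days: +31 → Aug 1, 2027 (44 left).
Aug has 31 days: +31 → Sep 1, 2027 (13 left).
+13 → Sep 14, 2027.

September 14, 2027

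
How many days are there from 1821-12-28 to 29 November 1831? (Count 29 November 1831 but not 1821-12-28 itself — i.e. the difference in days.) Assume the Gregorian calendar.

Dec 28, 1821 → Dec 28, 1822: 365 days.
Dec 28, 1822 → Dec 28, 1823: 365 days.
Dec 28, 1823 → Dec 28, 1824: 366 days (Feb 29, 1824 is in that span).
Dec 28, 1824 → Dec 28, 1825: 365 days.
Dec 28, 1825 → Dec 28, 1826: 365 days.
Dec 28, 1826 → Dec 28, 1827: 365 days.
Dec 28, 1827 → Dec 28, 1828: 366 days (Feb 29, 1828 is in that span).
Dec 28, 1828 → Dec 28, 1829: 365 days.
Dec 28, 1829 → Dec 28, 1830: 365 days.
Dec 28, 1830 → Jan 28, 1831: 31 days (December has 31).
Jan 28, 1831 → Feb 28, 1831: 31 days (January has 31).
Feb 28, 1831 → Mar 28, 1831: 28 days (February has 28).
Mar 28, 1831 → Apr 28, 1831: 31 days (March has 31).
Apr 28, 1831 → May 28, 1831: 30 days (April has 30).
May 28, 1831 → Jun 28, 1831: 31 days (May has 31).
Jun 28, 1831 → Jul 28, 1831: 30 days (June has 30).
Jul 28, 1831 → Aug 28, 1831: 31 days (July has 31).
Aug 28, 1831 → Sep 28, 1831: 31 days (August has 31).
Sep 28, 1831 → Oct 28, 1831: 30 days (September has 30).
Oct 28, 1831 → Nov 28, 1831: 31 days (October has 31).
Nov 28, 1831 → Nov 29, 1831: 1 days.
Total: 3623 days.

3623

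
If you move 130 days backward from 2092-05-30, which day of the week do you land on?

Monday

First find the weekday of May 30, 2092. Doomsday rule: the anchor day for the 2000s is Tuesday. For year 92: 92÷12 = 7 r 8, and 8÷4 = 2, so 7+8+2 = 17.
Tuesday + 17 ≡ Friday — that's 2092's doomsday.
In May the doomsday date is May 9.
May 30 is 21 days after May 9; 21 mod 7 = 0, so Friday + 0 = Friday.
130 mod 7 = 4, so 130 days before a Friday is Friday − 4 = Monday.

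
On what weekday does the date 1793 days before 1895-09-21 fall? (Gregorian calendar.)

First find the weekday of Sep 21, 1895. Doomsday rule: the anchor day for the 1800s is Friday. For year 95: 95÷12 = 7 r 11, and 11÷4 = 2, so 7+11+2 = 20.
Friday + 20 ≡ Thursday — that's 1895's doomsday.
In September the doomsday date is Sep 5.
Sep 21 is 16 days after Sep 5; 16 mod 7 = 2, so Thursday + 2 = Saturday.
1793 mod 7 = 1, so 1793 days before a Saturday is Saturday − 1 = Friday.

Friday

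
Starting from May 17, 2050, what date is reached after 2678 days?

September 15, 2057

+365 (one year) → May 17, 2051 (2313 left).
+366 (one year; includes Feb 29, 2052) → May 17, 2052 (1947 left).
+365 (one year) → May 17, 2053 (1582 left).
+365 (one year) → May 17, 2054 (1217 left).
+365 (one year) → May 17, 2055 (852 left).
+366 (one year; includes Feb 29, 2056) → May 17, 2056 (486 left).
+365 (one year) → May 17, 2057 (121 left).
May has 31 days: +15 → Jun 1, 2057 (106 left).
Jun has 30 days: +30 → Jul 1, 2057 (76 left).
Jul has 31 days: +31 → Aug 1, 2057 (45 left).
Aug has 31 days: +31 → Sep 1, 2057 (14 left).
+14 → Sep 15, 2057.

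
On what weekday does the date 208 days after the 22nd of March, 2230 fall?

Saturday

Mar 22, 2230 is a Monday.
208 mod 7 = 5, so 208 days after a Monday is Monday + 5 = Saturday.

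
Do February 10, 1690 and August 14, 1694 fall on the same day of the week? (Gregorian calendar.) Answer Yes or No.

No

From Feb 10, 1690 to Aug 14, 1694 is 1646 days.
1646 mod 7 = 1, so they are different weekdays.
(Feb 10, 1690 is a Friday; Aug 14, 1694 is a Saturday.)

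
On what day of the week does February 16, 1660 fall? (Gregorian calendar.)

Doomsday rule: the anchor day for the 1600s is Tuesday. For year 60: 60÷12 = 5 r 0, and 0÷4 = 0, so 5+0+0 = 5.
Tuesday + 5 ≡ Sunday — that's 1660's doomsday.
In February the doomsday date is Feb 29 (1660 is a leap year (divisible by 4)).
Feb 16 is 13 days before Feb 29; 13 mod 7 = 6, so Sunday − 6 = Monday.

Monday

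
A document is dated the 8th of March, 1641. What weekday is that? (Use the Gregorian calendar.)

Friday

Doomsday rule: the anchor day for the 1600s is Tuesday. For year 41: 41÷12 = 3 r 5, and 5÷4 = 1, so 3+5+1 = 9.
Tuesday + 9 ≡ Thursday — that's 1641's doomsday.
In March the doomsday date is Mar 14.
Mar 8 is 6 days before Mar 14; 6 mod 7 = 6, so Thursday − 6 = Friday.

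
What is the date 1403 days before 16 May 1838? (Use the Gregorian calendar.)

−365 (one year) → May 16, 1837 (1038 left).
−365 (one year) → May 16, 1836 (673 left).
−366 (one year; includes Feb 29, 1836) → May 16, 1835 (307 left).
−16 → Apr 30, 1835 (end of Apr, 30 days; 291 left).
−30 → Mar 31, 1835 (end of Mar, 31 days; 261 left).
−31 → Feb 28, 1835 (end of Feb, 28 days; 230 left).
−28 → Jan 31, 1835 (end of Jan, 31 days; 202 left).
−31 → Dec 31, 1834 (end of Dec, 31 days; 171 left).
−31 → Nov 30, 1834 (end of Nov, 30 days; 140 left).
−30 → Oct 31, 1834 (end of Oct, 31 days; 110 left).
−31 → Sep 30, 1834 (end of Sep, 30 days; 79 left).
−30 → Aug 31, 1834 (end of Aug, 31 days; 49 left).
−31 → Jul 31, 1834 (end of Jul, 31 days; 18 left).
−18 → Jul 13, 1834.

July 13, 1834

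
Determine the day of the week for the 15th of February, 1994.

Doomsday rule: the anchor day for the 1900s is Wednesday. For year 94: 94÷12 = 7 r 10, and 10÷4 = 2, so 7+10+2 = 19.
Wednesday + 19 ≡ Monday — that's 1994's doomsday.
In February the doomsday date is Feb 28 (1994 is not a leap year).
Feb 15 is 13 days before Feb 28; 13 mod 7 = 6, so Monday − 6 = Tuesday.

Tuesday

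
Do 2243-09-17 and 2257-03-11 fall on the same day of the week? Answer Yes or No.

From Sep 17, 2243 to Mar 11, 2257 is 4924 days.
4924 mod 7 = 3, so they are different weekdays.
(Sep 17, 2243 is a Sunday; Mar 11, 2257 is a Wednesday.)

No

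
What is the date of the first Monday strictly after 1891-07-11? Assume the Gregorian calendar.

July 13, 1891

Jul 11, 1891 is a Saturday.
From Saturday to the next Monday is 2 days.
Jul 11, 1891 + 2 = Jul 13, 1891.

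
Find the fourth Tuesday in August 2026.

August 1, 2026 is a Saturday.
The first Tuesday is therefore August 4 (3 days later).
The fourth Tuesday is 4 + 3×7 = August 25.

August 25, 2026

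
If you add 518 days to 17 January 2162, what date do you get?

+365 (one year) → Jan 17, 2163 (153 left).
Jan has 31 days: +15 → Feb 1, 2163 (138 left).
Feb has 28 days: +28 → Mar 1, 2163 (110 left).
Mar has 31 days: +31 → Apr 1, 2163 (79 left).
Apr has 30 days: +30 → May 1, 2163 (49 left).
May has 31 days: +31 → Jun 1, 2163 (18 left).
+18 → Jun 19, 2163.

June 19, 2163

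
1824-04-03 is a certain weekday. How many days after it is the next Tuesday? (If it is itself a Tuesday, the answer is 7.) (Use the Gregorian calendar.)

Apr 3, 1824 is a Saturday.
From Saturday to the next Tuesday is 3 days.

3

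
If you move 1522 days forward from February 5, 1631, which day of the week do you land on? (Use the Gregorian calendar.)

Saturday

Feb 5, 1631 is a Wednesday.
1522 mod 7 = 3, so 1522 days after a Wednesday is Wednesday + 3 = Saturday.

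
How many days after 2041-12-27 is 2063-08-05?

Dec 27, 2041 → Dec 27, 2042: 365 days.
Dec 27, 2042 → Dec 27, 2043: 365 days.
Dec 27, 2043 → Dec 27, 2044: 366 days (Feb 29, 2044 is in that span).
Dec 27, 2044 → Dec 27, 2045: 365 days.
Dec 27, 2045 → Dec 27, 2046: 365 days.
Dec 27, 2046 → Dec 27, 2047: 365 days.
Dec 27, 2047 → Dec 27, 2048: 366 days (Feb 29, 2048 is in that span).
Dec 27, 2048 → Dec 27, 2049: 365 days.
Dec 27, 2049 → Dec 27, 2050: 365 days.
Dec 27, 2050 → Dec 27, 2051: 365 days.
Dec 27, 2051 → Dec 27, 2052: 366 days (Feb 29, 2052 is in that span).
Dec 27, 2052 → Dec 27, 2053: 365 days.
Dec 27, 2053 → Dec 27, 2054: 365 days.
Dec 27, 2054 → Dec 27, 2055: 365 days.
Dec 27, 2055 → Dec 27, 2056: 366 days (Feb 29, 2056 is in that span).
Dec 27, 2056 → Dec 27, 2057: 365 days.
Dec 27, 2057 → Dec 27, 2058: 365 days.
Dec 27, 2058 → Dec 27, 2059: 365 days.
Dec 27, 2059 → Dec 27, 2060: 366 days (Feb 29, 2060 is in that span).
Dec 27, 2060 → Dec 27, 2061: 365 days.
Dec 27, 2061 → Dec 27, 2062: 365 days.
Dec 27, 2062 → Jan 27, 2063: 31 days (December has 31).
Jan 27, 2063 → Feb 27, 2063: 31 days (January has 31).
Feb 27, 2063 → Mar 27, 2063: 28 days (February has 28).
Mar 27, 2063 → Apr 27, 2063: 31 days (March has 31).
Apr 27, 2063 → May 27, 2063: 30 days (April has 30).
May 27, 2063 → Jun 27, 2063: 31 days (May has 31).
Jun 27, 2063 → Jul 27, 2063: 30 days (June has 30).
Jul 27, 2063 → Aug 5, 2063: 9 days.
Total: 7891 days.

7891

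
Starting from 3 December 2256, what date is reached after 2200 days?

December 12, 2262

+365 (one year) → Dec 3, 2257 (1835 left).
+365 (one year) → Dec 3, 2258 (1470 left).
+365 (one year) → Dec 3, 2259 (1105 left).
+366 (one year; includes Feb 29, 2260) → Dec 3, 2260 (739 left).
+365 (one year) → Dec 3, 2261 (374 left).
Dec has 31 days: +29 → Jan 1, 2262 (345 left).
Jan has 31 days: +31 → Feb 1, 2262 (314 left).
Feb has 28 days: +28 → Mar 1, 2262 (286 left).
Mar has 31 days: +31 → Apr 1, 2262 (255 left).
Apr has 30 days: +30 → May 1, 2262 (225 left).
May has 31 days: +31 → Jun 1, 2262 (194 left).
Jun has 30 days: +30 → Jul 1, 2262 (164 left).
Jul has 31 days: +31 → Aug 1, 2262 (133 left).
Aug has 31 days: +31 → Sep 1, 2262 (102 left).
Sep has 30 days: +30 → Oct 1, 2262 (72 left).
Oct has 31 days: +31 → Nov 1, 2262 (41 left).
Nov has 30 days: +30 → Dec 1, 2262 (11 left).
+11 → Dec 12, 2262.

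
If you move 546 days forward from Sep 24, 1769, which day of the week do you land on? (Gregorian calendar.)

First find the weekday of Sep 24, 1769. Doomsday rule: the anchor day for the 1700s is Sunday. For year 69: 69÷12 = 5 r 9, and 9÷4 = 2, so 5+9+2 = 16.
Sunday + 16 ≡ Tuesday — that's 1769's doomsday.
In September the doomsday date is Sep 5.
Sep 24 is 19 days after Sep 5; 19 mod 7 = 5, so Tuesday + 5 = Sunday.
546 mod 7 = 0, so 546 days after a Sunday is Sunday + 0 = Sunday.

Sunday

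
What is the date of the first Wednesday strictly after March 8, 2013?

Mar 8, 2013 is a Friday.
From Friday to the next Wednesday is 5 days.
Mar 8, 2013 + 5 = Mar 13, 2013.

March 13, 2013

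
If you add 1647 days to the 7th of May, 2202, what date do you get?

November 9, 2206

+365 (one year) → May 7, 2203 (1282 left).
+366 (one year; includes Feb 29, 2204) → May 7, 2204 (916 left).
+365 (one year) → May 7, 2205 (551 left).
+365 (one year) → May 7, 2206 (186 left).
May has 31 days: +25 → Jun 1, 2206 (161 left).
Jun has 30 days: +30 → Jul 1, 2206 (131 left).
Jul has 31 days: +31 → Aug 1, 2206 (100 left).
Aug has 31 days: +31 → Sep 1, 2206 (69 left).
Sep has 30 days: +30 → Oct 1, 2206 (39 left).
Oct has 31 days: +31 → Nov 1, 2206 (8 left).
+8 → Nov 9, 2206.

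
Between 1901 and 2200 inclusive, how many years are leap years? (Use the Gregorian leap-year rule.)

73

Multiples of 4 in [1901,2200]: 75.
Of those, multiples of 100: 3 (not leap unless ÷400).
Multiples of 400: 1.
Leap years = 75 − 3 + 1 = 73.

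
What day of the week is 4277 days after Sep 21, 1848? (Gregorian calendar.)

Sep 21, 1848 is a Thursday.
4277 mod 7 = 0, so 4277 days after a Thursday is Thursday + 0 = Thursday.

Thursday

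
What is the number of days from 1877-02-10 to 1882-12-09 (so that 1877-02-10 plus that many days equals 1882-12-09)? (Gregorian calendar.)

Feb 10, 1877 → Feb 10, 1878: 365 days.
Feb 10, 1878 → Feb 10, 1879: 365 days.
Feb 10, 1879 → Feb 10, 1880: 365 days.
Feb 10, 1880 → Feb 10, 1881: 366 days (Feb 29, 1880 is in that span).
Feb 10, 1881 → Feb 10, 1882: 365 days.
Feb 10, 1882 → Mar 10, 1882: 28 days (February has 28).
Mar 10, 1882 → Apr 10, 1882: 31 days (March has 31).
Apr 10, 1882 → May 10, 1882: 30 days (April has 30).
May 10, 1882 → Jun 10, 1882: 31 days (May has 31).
Jun 10, 1882 → Jul 10, 1882: 30 days (June has 30).
Jul 10, 1882 → Aug 10, 1882: 31 days (July has 31).
Aug 10, 1882 → Sep 10, 1882: 31 days (August has 31).
Sep 10, 1882 → Oct 10, 1882: 30 days (September has 30).
Oct 10, 1882 → Nov 10, 1882: 31 days (October has 31).
Nov 10, 1882 → Dec 9, 1882: 29 days.
Total: 2128 days.

2128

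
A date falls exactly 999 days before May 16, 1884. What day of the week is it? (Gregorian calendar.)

Sunday

May 16, 1884 is a Friday.
999 mod 7 = 5, so 999 days before a Friday is Friday − 5 = Sunday.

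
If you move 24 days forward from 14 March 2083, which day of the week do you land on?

Wednesday

First find the weekday of Mar 14, 2083. Doomsday rule: the anchor day for the 2000s is Tuesday. For year 83: 83÷12 = 6 r 11, and 11÷4 = 2, so 6+11+2 = 19.
Tuesday + 19 ≡ Sunday — that's 2083's doomsday.
In March the doomsday date is Mar 14.
Mar 14 is the doomsday itself: Sunday.
24 mod 7 = 3, so 24 days after a Sunday is Sunday + 3 = Wednesday.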